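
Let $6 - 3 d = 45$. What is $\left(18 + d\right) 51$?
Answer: $255$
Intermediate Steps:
$d = -13$ ($d = 2 - 15 = -13$)
$\left(18 + d\right) 51 = \left(18 - 13\right) 51 = 5 \cdot 51 = 255$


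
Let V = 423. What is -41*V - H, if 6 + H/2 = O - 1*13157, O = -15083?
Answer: 39149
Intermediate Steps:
H = -56492 (H = -12 + 2*(-15083 - 1*13157) = -12 + 2*(-15083 - 13157) = -12 + 2*(-28240) = -12 - 56480 = -56492)
-41*V - H = -41*423 - 1*(-56492) = -17343 + 56492 = 39149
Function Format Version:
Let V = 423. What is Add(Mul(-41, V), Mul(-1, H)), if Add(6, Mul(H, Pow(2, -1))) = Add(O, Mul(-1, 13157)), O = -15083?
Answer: 39149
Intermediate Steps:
H = -56492 (H = Add(-12, Mul(2, Add(-15083, Mul(-1, 13157)))) = Add(-12, Mul(2, Add(-15083, -13157))) = Add(-12, Mul(2, -28240)) = Add(-12, -56480) = -56492)
Add(Mul(-41, V), Mul(-1, H)) = Add(Mul(-41, 423), Mul(-1, -56492)) = Add(-17343, 56492) = 39149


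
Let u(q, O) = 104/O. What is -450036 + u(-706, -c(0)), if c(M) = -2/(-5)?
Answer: -450296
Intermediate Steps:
c(M) = 2/5 (c(M) = -2*(-1/5) = 2/5)
-450036 + u(-706, -c(0)) = -450036 + 104/((-1*2/5)) = -450036 + 104/(-2/5) = -450036 + 104*(-5/2) = -450036 - 260 = -450296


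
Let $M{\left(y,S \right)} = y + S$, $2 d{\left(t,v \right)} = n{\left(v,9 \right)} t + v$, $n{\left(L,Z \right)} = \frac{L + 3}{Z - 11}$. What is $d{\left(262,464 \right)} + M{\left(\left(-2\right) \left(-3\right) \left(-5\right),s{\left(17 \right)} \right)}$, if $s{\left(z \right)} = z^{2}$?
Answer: $- \frac{60195}{2} \approx -30098.0$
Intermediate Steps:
$n{\left(L,Z \right)} = \frac{3 + L}{-11 + Z}$
$d{\left(t,v \right)} = \frac{v}{2} + \frac{t \left(- \frac{3}{2} - \frac{v}{2}\right)}{2}$ ($d{\left(t,v \right)} = \frac{\frac{3 + v}{-11 + 9} t + v}{2} = \frac{\frac{3 + v}{-2} t + v}{2} = \frac{- \frac{3 + v}{2} t + v}{2} = \frac{\left(- \frac{3}{2} - \frac{v}{2}\right) t + v}{2} = \frac{t \left(- \frac{3}{2} - \frac{v}{2}\right) + v}{2} = \frac{v + t \left(- \frac{3}{2} - \frac{v}{2}\right)}{2} = \frac{v}{2} + \frac{t \left(- \frac{3}{2} - \frac{v}{2}\right)}{2}$)
$M{\left(y,S \right)} = S + y$
$d{\left(262,464 \right)} + M{\left(\left(-2\right) \left(-3\right) \left(-5\right),s{\left(17 \right)} \right)} = \left(\frac{1}{2} \cdot 464 - \frac{131 \left(3 + 464\right)}{2}\right) + \left(17^{2} + \left(-2\right) \left(-3\right) \left(-5\right)\right) = \left(232 - \frac{131}{2} \cdot 467\right) + \left(289 + 6 \left(-5\right)\right) = \left(232 - \frac{61177}{2}\right) + \left(289 - 30\right) = - \frac{60713}{2} + 259 = - \frac{60195}{2}$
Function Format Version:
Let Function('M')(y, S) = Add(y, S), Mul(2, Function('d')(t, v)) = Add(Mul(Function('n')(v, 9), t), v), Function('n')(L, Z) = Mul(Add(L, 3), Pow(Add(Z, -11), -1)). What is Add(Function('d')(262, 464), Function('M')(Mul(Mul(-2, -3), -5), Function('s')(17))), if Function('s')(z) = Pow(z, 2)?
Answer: Rational(-60195, 2) ≈ -30098.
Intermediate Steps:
Function('n')(L, Z) = Mul(Pow(Add(-11, Z), -1), Add(3, L)) (Function('n')(L, Z) = Mul(Add(3, L), Pow(Add(-11, Z), -1)) = Mul(Pow(Add(-11, Z), -1), Add(3, L)))
Function('d')(t, v) = Add(Mul(Rational(1, 2), v), Mul(Rational(1, 2), t, Add(Rational(-3, 2), Mul(Rational(-1, 2), v)))) (Function('d')(t, v) = Mul(Rational(1, 2), Add(Mul(Mul(Pow(Add(-11, 9), -1), Add(3, v)), t), v)) = Mul(Rational(1, 2), Add(Mul(Mul(Pow(-2, -1), Add(3, v)), t), v)) = Mul(Rational(1, 2), Add(Mul(Mul(Rational(-1, 2), Add(3, v)), t), v)) = Mul(Rational(1, 2), Add(Mul(Add(Rational(-3, 2), Mul(Rational(-1, 2), v)), t), v)) = Mul(Rational(1, 2), Add(Mul(t, Add(Rational(-3, 2), Mul(Rational(-1, 2), v))), v)) = Mul(Rational(1, 2), Add(v, Mul(t, Add(Rational(-3, 2), Mul(Rational(-1, 2), v))))) = Add(Mul(Rational(1, 2), v), Mul(Rational(1, 2), t, Add(Rational(-3, 2), Mul(Rational(-1, 2), v)))))
Function('M')(y, S) = Add(S, y)
Add(Function('d')(262, 464), Function('M')(Mul(Mul(-2, -3), -5), Function('s')(17))) = Add(Add(Mul(Rational(1, 2), 464), Mul(Rational(-1, 4), 262, Add(3, 464))), Add(Pow(17, 2), Mul(Mul(-2, -3), -5))) = Add(Add(232, Mul(Rational(-1, 4), 262, 467)), Add(289, Mul(6, -5))) = Add(Add(232, Rational(-61177, 2)), Add(289, -30)) = Add(Rational(-60713, 2), 259) = Rational(-60195, 2)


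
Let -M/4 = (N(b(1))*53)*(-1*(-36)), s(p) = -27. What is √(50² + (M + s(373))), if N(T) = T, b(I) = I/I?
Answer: I*√5159 ≈ 71.826*I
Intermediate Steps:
b(I) = 1
M = -7632 (M = -4*1*53*(-1*(-36)) = -212*36 = -4*1908 = -7632)
√(50² + (M + s(373))) = √(50² + (-7632 - 27)) = √(2500 - 7659) = √(-5159) = I*√5159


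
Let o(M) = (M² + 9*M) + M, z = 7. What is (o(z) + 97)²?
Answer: 46656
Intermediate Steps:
o(M) = M² + 10*M
(o(z) + 97)² = (7*(10 + 7) + 97)² = (7*17 + 97)² = (119 + 97)² = 216² = 46656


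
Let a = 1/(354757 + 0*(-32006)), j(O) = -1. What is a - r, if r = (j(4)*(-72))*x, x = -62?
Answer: 1583635249/354757 ≈ 4464.0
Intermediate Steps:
r = -4464 (r = -1*(-72)*(-62) = 72*(-62) = -4464)
a = 1/354757 (a = 1/(354757 + 0) = 1/354757 ≈ 2.8188e-6)
a - r = 1/354757 - 1*(-4464) = 1/354757 + 4464 = 1583635249/354757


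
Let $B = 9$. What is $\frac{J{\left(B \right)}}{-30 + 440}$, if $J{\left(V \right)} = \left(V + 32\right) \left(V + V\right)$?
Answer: $\frac{9}{5} \approx 1.8$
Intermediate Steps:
$J{\left(V \right)} = 2 V \left(32 + V\right)$ ($J{\left(V \right)} = \left(32 + V\right) 2 V = 2 V \left(32 + V\right)$)
$\frac{J{\left(B \right)}}{-30 + 440} = \frac{2 \cdot 9 \left(32 + 9\right)}{-30 + 440} = \frac{2 \cdot 9 \cdot 41}{410} = 738 \cdot \frac{1}{410} = \frac{9}{5}$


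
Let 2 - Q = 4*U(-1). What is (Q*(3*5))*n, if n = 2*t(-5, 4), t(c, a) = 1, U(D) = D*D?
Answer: -60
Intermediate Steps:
U(D) = D**2
Q = -2 (Q = 2 - 4*(-1)**2 = 2 - 4 = -2)
n = 2 (n = 2*1 = 2)
(Q*(3*5))*n = -6*5*2 = -2*15*2 = -30*2 = -60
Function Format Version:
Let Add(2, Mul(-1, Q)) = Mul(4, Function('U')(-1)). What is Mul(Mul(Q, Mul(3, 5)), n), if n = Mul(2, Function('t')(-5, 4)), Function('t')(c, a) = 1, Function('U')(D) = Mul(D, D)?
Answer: -60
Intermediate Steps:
Function('U')(D) = Pow(D, 2)
Q = -2 (Q = Add(2, Mul(-1, Mul(4, Pow(-1, 2)))) = Add(2, Mul(-1, Mul(4, 1))) = Add(2, Mul(-1, 4)) = Add(2, -4) = -2)
n = 2 (n = Mul(2, 1) = 2)
Mul(Mul(Q, Mul(3, 5)), n) = Mul(Mul(-2, Mul(3, 5)), 2) = Mul(Mul(-2, 15), 2) = Mul(-30, 2) = -60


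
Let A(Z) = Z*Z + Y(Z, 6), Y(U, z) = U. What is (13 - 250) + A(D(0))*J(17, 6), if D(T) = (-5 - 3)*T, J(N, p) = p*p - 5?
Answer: -237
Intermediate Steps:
J(N, p) = -5 + p² (J(N, p) = p² - 5 = -5 + p²)
D(T) = -8*T
A(Z) = Z + Z² (A(Z) = Z*Z + Z = Z² + Z = Z + Z²)
(13 - 250) + A(D(0))*J(17, 6) = (13 - 250) + ((-8*0)*(1 - 8*0))*(-5 + 6²) = -237 + (0*(1 + 0))*(-5 + 36) = -237 + (0*1)*31 = -237 + 0*31 = -237 + 0 = -237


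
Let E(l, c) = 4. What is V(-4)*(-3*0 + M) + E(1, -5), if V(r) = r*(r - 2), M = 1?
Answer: 28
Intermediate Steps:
V(r) = r*(-2 + r)
V(-4)*(-3*0 + M) + E(1, -5) = (-4*(-2 - 4))*(-3*0 + 1) + 4 = (-4*(-6))*(0 + 1) + 4 = 24*1 + 4 = 24 + 4 = 28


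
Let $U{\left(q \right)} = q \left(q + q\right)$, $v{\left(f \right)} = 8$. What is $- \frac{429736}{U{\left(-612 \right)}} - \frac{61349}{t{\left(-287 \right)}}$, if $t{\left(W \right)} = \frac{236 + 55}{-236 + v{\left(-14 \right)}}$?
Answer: $\frac{436574886715}{9082692} \approx 48067.0$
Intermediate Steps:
$U{\left(q \right)} = 2 q^{2}$ ($U{\left(q \right)} = q 2 q = 2 q^{2}$)
$t{\left(W \right)} = - \frac{97}{76}$ ($t{\left(W \right)} = \frac{236 + 55}{-236 + 8} = \frac{291}{-228} = 291 \left(- \frac{1}{228}\right) = - \frac{97}{76}$)
$- \frac{429736}{U{\left(-612 \right)}} - \frac{61349}{t{\left(-287 \right)}} = - \frac{429736}{2 \left(-612\right)^{2}} - \frac{61349}{- \frac{97}{76}} = - \frac{429736}{2 \cdot 374544} - - \frac{4662524}{97} = - \frac{429736}{749088} + \frac{4662524}{97} = \left(-429736\right) \frac{1}{749088} + \frac{4662524}{97} = - \frac{53717}{93636} + \frac{4662524}{97} = \frac{436574886715}{9082692}$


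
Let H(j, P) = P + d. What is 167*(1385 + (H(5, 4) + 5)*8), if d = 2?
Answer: 245991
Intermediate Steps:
H(j, P) = 2 + P (H(j, P) = P + 2 = 2 + P)
167*(1385 + (H(5, 4) + 5)*8) = 167*(1385 + ((2 + 4) + 5)*8) = 167*(1385 + (6 + 5)*8) = 167*(1385 + 11*8) = 167*(1385 + 88) = 167*1473 = 245991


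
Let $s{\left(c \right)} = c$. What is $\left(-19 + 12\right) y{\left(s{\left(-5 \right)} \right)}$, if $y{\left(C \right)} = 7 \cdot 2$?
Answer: $-98$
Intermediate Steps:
$y{\left(C \right)} = 14$
$\left(-19 + 12\right) y{\left(s{\left(-5 \right)} \right)} = \left(-19 + 12\right) 14 = \left(-7\right) 14 = -98$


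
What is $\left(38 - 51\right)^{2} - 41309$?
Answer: $-41140$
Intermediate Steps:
$\left(38 - 51\right)^{2} - 41309 = \left(-13\right)^{2} - 41309 = 169 - 41309 = -41140$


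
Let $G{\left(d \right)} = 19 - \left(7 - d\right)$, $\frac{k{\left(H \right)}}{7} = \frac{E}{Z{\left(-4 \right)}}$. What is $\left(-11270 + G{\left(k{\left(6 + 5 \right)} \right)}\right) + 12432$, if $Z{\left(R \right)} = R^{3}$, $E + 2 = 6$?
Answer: $\frac{18777}{16} \approx 1173.6$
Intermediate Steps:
$E = 4$ ($E = -2 + 6 = 4$)
$k{\left(H \right)} = - \frac{7}{16}$ ($k{\left(H \right)} = 7 \frac{4}{\left(-4\right)^{3}} = 7 \frac{4}{-64} = 7 \cdot 4 \left(- \frac{1}{64}\right) = 7 \left(- \frac{1}{16}\right) = - \frac{7}{16}$)
$G{\left(d \right)} = 12 + d$ ($G{\left(d \right)} = 19 + \left(-7 + d\right) = 12 + d$)
$\left(-11270 + G{\left(k{\left(6 + 5 \right)} \right)}\right) + 12432 = \left(-11270 + \left(12 - \frac{7}{16}\right)\right) + 12432 = \left(-11270 + \frac{185}{16}\right) + 12432 = - \frac{180135}{16} + 12432 = \frac{18777}{16}$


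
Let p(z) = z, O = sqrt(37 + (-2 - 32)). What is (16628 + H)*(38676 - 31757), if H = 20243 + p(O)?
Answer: 255110449 + 6919*sqrt(3) ≈ 2.5512e+8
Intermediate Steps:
O = sqrt(3) (O = sqrt(37 - 34) = sqrt(3) ≈ 1.7320)
H = 20243 + sqrt(3) ≈ 20245.
(16628 + H)*(38676 - 31757) = (16628 + (20243 + sqrt(3)))*(38676 - 31757) = (36871 + sqrt(3))*6919 = 255110449 + 6919*sqrt(3)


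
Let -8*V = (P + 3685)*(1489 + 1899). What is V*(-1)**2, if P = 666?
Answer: -3685297/2 ≈ -1.8426e+6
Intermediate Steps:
V = -3685297/2 (V = -(666 + 3685)*(1489 + 1899)/8 = -4351*3388/8 = -1/8*14741188 = -3685297/2 ≈ -1.8426e+6)
V*(-1)**2 = -3685297/2*(-1)**2 = -3685297/2*1 = -3685297/2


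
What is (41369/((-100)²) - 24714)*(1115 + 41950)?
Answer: -2128260508803/2000 ≈ -1.0641e+9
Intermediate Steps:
(41369/((-100)²) - 24714)*(1115 + 41950) = (41369/10000 - 24714)*43065 = -247098631/10000*43065 = -2128260508803/2000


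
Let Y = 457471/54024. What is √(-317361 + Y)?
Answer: I*√231555686024658/27012 ≈ 563.34*I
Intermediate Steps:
Y = 457471/54024 (Y = 457471*(1/54024) = 457471/54024 ≈ 8.4679)
√(-317361 + Y) = √(-317361 + 457471/54024) = √(-17144653193/54024) = I*√231555686024658/27012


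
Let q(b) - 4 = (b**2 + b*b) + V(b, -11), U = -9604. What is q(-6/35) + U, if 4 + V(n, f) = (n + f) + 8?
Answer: -11768713/1225 ≈ -9607.1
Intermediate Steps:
V(n, f) = 4 + f + n (V(n, f) = -4 + ((n + f) + 8) = -4 + ((f + n) + 8) = -4 + (8 + f + n) = 4 + f + n)
q(b) = -3 + b + 2*b**2 (q(b) = 4 + ((b**2 + b*b) + (4 - 11 + b)) = 4 + ((b**2 + b**2) + (-7 + b)) = 4 + (2*b**2 + (-7 + b)) = 4 + (-7 + b + 2*b**2) = -3 + b + 2*b**2)
q(-6/35) + U = (-3 - 6/35 + 2*(-6/35)**2) - 9604 = (-3 - 6/35 + 2*(36/1225)) - 9604 = (-3 - 6/35 + 72/1225) - 9604 = -3813/1225 - 9604 = -11768713/1225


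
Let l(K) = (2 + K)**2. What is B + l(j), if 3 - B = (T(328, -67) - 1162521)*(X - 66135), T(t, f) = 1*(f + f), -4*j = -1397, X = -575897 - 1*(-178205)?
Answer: -8628330516887/16 ≈ -5.3927e+11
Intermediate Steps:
X = -397692 (X = -575897 + 178205 = -397692)
j = 1397/4 (j = -1/4*(-1397) = 1397/4 ≈ 349.25)
T(t, f) = 2*f (T(t, f) = 1*(2*f) = 2*f)
B = -539270780682 (B = 3 - (2*(-67) - 1162521)*(-397692 - 66135) = 3 - (-134 - 1162521)*(-463827) = 3 - (-1162655)*(-463827) = 3 - 1*539270780685 = 3 - 539270780685 = -539270780682)
B + l(j) = -539270780682 + (2 + 1397/4)**2 = -539270780682 + (1405/4)**2 = -539270780682 + 1974025/16 = -8628330516887/16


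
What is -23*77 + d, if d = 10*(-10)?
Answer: -1871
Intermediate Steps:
d = -100
-23*77 + d = -23*77 - 100 = -1771 - 100 = -1871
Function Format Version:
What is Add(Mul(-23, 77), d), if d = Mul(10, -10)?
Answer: -1871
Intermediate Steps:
d = -100
Add(Mul(-23, 77), d) = Add(Mul(-23, 77), -100) = Add(-1771, -100) = -1871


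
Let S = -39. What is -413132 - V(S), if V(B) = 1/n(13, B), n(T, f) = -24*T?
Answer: -128897183/312 ≈ -4.1313e+5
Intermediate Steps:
V(B) = -1/312 (V(B) = 1/(-24*13) = 1/(-312) = -1/312)
-413132 - V(S) = -413132 - 1*(-1/312) = -413132 + 1/312 = -128897183/312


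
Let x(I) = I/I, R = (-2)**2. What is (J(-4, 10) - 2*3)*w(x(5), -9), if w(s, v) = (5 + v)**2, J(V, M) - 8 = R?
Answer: 96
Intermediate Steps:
R = 4
J(V, M) = 12 (J(V, M) = 8 + 4 = 12)
x(I) = 1
(J(-4, 10) - 2*3)*w(x(5), -9) = (12 - 2*3)*(5 - 9)**2 = (12 - 6)*(-4)**2 = 6*16 = 96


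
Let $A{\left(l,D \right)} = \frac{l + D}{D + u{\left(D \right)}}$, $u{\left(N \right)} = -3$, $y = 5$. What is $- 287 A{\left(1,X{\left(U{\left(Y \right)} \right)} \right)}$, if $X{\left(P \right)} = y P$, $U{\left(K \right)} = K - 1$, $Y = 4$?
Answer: $- \frac{1148}{3} \approx -382.67$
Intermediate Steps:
$U{\left(K \right)} = -1 + K$
$X{\left(P \right)} = 5 P$
$A{\left(l,D \right)} = \frac{D + l}{-3 + D}$ ($A{\left(l,D \right)} = \frac{l + D}{D - 3} = \frac{D + l}{-3 + D}$)
$- 287 A{\left(1,X{\left(U{\left(Y \right)} \right)} \right)} = - 287 \frac{5 \left(-1 + 4\right) + 1}{-3 + 5 \left(-1 + 4\right)} = - 287 \frac{5 \cdot 3 + 1}{-3 + 5 \cdot 3} = - 287 \frac{15 + 1}{-3 + 15} = - 287 \cdot \frac{1}{12} \cdot 16 = \left(-287\right) \frac{4}{3} = - \frac{1148}{3}$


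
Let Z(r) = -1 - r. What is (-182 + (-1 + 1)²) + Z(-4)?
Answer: -179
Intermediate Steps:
(-182 + (-1 + 1)²) + Z(-4) = (-182 + (-1 + 1)²) + (-1 - 1*(-4)) = (-182 + 0²) + (-1 + 4) = (-182 + 0) + 3 = -182 + 3 = -179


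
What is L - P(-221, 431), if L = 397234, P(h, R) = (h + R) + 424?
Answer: 396600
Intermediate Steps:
P(h, R) = 424 + R + h (P(h, R) = (R + h) + 424 = 424 + R + h)
L - P(-221, 431) = 397234 - (424 + 431 - 221) = 397234 - 1*634 = 397234 - 634 = 396600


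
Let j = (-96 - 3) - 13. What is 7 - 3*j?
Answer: 343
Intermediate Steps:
j = -112 (j = -99 - 13 = -112)
7 - 3*j = 7 - 3*(-112) = 7 + 336 = 343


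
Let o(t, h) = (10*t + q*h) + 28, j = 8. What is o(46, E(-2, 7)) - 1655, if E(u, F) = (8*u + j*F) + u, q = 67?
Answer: 1379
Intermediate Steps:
E(u, F) = 8*F + 9*u (E(u, F) = (8*u + 8*F) + u = (8*F + 8*u) + u = 8*F + 9*u)
o(t, h) = 28 + 10*t + 67*h (o(t, h) = (10*t + 67*h) + 28 = 28 + 10*t + 67*h)
o(46, E(-2, 7)) - 1655 = (28 + 10*46 + 67*(8*7 + 9*(-2))) - 1655 = (28 + 460 + 67*(56 - 18)) - 1655 = (28 + 460 + 67*38) - 1655 = (28 + 460 + 2546) - 1655 = 3034 - 1655 = 1379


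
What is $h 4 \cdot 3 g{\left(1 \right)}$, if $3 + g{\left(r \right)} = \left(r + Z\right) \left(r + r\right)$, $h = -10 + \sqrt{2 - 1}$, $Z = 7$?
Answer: $-1404$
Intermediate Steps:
$h = -9$ ($h = -10 + \sqrt{1} = -10 + 1 = -9$)
$g{\left(r \right)} = -3 + 2 r \left(7 + r\right)$ ($g{\left(r \right)} = -3 + \left(r + 7\right) \left(r + r\right) = -3 + \left(7 + r\right) 2 r = -3 + 2 r \left(7 + r\right)$)
$h 4 \cdot 3 g{\left(1 \right)} = - 9 \cdot 4 \cdot 3 \left(-3 + 2 \cdot 1^{2} + 14 \cdot 1\right) = \left(-9\right) 12 \left(-3 + 2 \cdot 1 + 14\right) = - 108 \left(-3 + 2 + 14\right) = \left(-108\right) 13 = -1404$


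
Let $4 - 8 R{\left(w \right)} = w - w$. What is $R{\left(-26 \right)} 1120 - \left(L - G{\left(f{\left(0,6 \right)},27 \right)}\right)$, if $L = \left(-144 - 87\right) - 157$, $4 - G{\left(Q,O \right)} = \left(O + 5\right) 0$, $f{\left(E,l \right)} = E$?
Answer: $952$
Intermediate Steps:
$G{\left(Q,O \right)} = 4$ ($G{\left(Q,O \right)} = 4 - \left(O + 5\right) 0 = 4 - \left(5 + O\right) 0 = 4 - 0 = 4 + 0 = 4$)
$R{\left(w \right)} = \frac{1}{2}$ ($R{\left(w \right)} = \frac{1}{2} - \frac{w - w}{8} = \frac{1}{2} - 0 = \frac{1}{2} + 0 = \frac{1}{2}$)
$L = -388$ ($L = -231 - 157 = -388$)
$R{\left(-26 \right)} 1120 - \left(L - G{\left(f{\left(0,6 \right)},27 \right)}\right) = \frac{1}{2} \cdot 1120 + \left(4 - -388\right) = 560 + \left(4 + 388\right) = 560 + 392 = 952$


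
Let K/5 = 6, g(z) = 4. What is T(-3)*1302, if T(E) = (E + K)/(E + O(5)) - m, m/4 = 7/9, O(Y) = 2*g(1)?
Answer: 44702/15 ≈ 2980.1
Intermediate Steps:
O(Y) = 8 (O(Y) = 2*4 = 8)
K = 30 (K = 5*6 = 30)
m = 28/9 (m = 4*(7/9) = 28/9 ≈ 3.1111)
T(E) = -28/9 + (30 + E)/(8 + E) (T(E) = (E + 30)/(E + 8) - 1*28/9 = (30 + E)/(8 + E) - 28/9 = -28/9 + (30 + E)/(8 + E))
T(-3)*1302 = ((46 - 19*(-3))/(9*(8 - 3)))*1302 = ((⅑)*(46 + 57)/5)*1302 = ((⅑)*(⅕)*103)*1302 = (103/45)*1302 = 44702/15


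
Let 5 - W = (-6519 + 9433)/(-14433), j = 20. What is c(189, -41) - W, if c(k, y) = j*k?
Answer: 54481661/14433 ≈ 3774.8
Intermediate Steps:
c(k, y) = 20*k
W = 75079/14433 (W = 5 - (-6519 + 9433)/(-14433) = 5 - 2914*(-1)/14433 = 5 - 1*(-2914/14433) = 5 + 2914/14433 = 75079/14433 ≈ 5.2019)
c(189, -41) - W = 20*189 - 1*75079/14433 = 3780 - 75079/14433 = 54481661/14433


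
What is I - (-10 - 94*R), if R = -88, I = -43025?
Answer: -51287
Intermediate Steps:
I - (-10 - 94*R) = -43025 - (-10 - 94*(-88)) = -43025 - (-10 + 8272) = -43025 - 1*8262 = -43025 - 8262 = -51287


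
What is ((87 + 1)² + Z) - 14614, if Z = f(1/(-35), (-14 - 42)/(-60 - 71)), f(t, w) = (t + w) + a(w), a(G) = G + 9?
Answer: -31453896/4585 ≈ -6860.2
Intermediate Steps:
a(G) = 9 + G
f(t, w) = 9 + t + 2*w (f(t, w) = (t + w) + (9 + w) = 9 + t + 2*w)
Z = 45054/4585 (Z = 9 + 1/(-35) + 2*((-14 - 42)/(-60 - 71)) = 9 - 1/35 + 2*(-56/(-131)) = 9 - 1/35 + 2*(-56*(-1/131)) = 9 - 1/35 + 2*(56/131) = 9 - 1/35 + 112/131 = 45054/4585 ≈ 9.8264)
((87 + 1)² + Z) - 14614 = ((87 + 1)² + 45054/4585) - 14614 = (88² + 45054/4585) - 14614 = (7744 + 45054/4585) - 14614 = 35551294/4585 - 14614 = -31453896/4585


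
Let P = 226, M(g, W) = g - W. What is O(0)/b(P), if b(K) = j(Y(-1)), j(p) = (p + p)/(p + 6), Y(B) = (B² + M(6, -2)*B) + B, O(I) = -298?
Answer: -149/4 ≈ -37.250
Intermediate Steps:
Y(B) = B² + 9*B (Y(B) = (B² + (6 - 1*(-2))*B) + B = (B² + (6 + 2)*B) + B = (B² + 8*B) + B = B² + 9*B)
j(p) = 2*p/(6 + p) (j(p) = (2*p)/(6 + p) = 2*p/(6 + p))
b(K) = 8 (b(K) = 2*(-(9 - 1))/(6 - (9 - 1)) = 2*(-1*8)/(6 - 1*8) = 2*(-8)/(6 - 8) = 2*(-8)/(-2) = 2*(-8)*(-½) = 8)
O(0)/b(P) = -298/8 = -298*⅛ = -149/4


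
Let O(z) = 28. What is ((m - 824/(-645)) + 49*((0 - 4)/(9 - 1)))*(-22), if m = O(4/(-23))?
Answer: -67793/645 ≈ -105.11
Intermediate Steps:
m = 28
((m - 824/(-645)) + 49*((0 - 4)/(9 - 1)))*(-22) = ((28 - 824/(-645)) + 49*((0 - 4)/(9 - 1)))*(-22) = ((28 - 824*(-1/645)) + 49*(-4/8))*(-22) = ((28 + 824/645) + 49*(-4*⅛))*(-22) = (18884/645 + 49*(-½))*(-22) = (18884/645 - 49/2)*(-22) = (6163/1290)*(-22) = -67793/645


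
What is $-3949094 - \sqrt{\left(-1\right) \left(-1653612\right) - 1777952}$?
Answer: $-3949094 - 2 i \sqrt{31085} \approx -3.9491 \cdot 10^{6} - 352.62 i$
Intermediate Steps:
$-3949094 - \sqrt{\left(-1\right) \left(-1653612\right) - 1777952} = -3949094 - \sqrt{1653612 - 1777952} = -3949094 - \sqrt{-124340} = -3949094 - 2 i \sqrt{31085}$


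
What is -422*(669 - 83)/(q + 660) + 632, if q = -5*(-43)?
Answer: 305708/875 ≈ 349.38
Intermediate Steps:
q = 215
-422*(669 - 83)/(q + 660) + 632 = -422*(669 - 83)/(215 + 660) + 632 = -247292/875 + 632 = 305708/875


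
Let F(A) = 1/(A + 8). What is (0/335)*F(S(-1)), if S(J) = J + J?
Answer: 0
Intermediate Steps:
S(J) = 2*J
F(A) = 1/(8 + A)
(0/335)*F(S(-1)) = (0/335)/(8 + 2*(-1)) = (0*(1/335))/(8 - 2) = 0/6 = 0*(1/6) = 0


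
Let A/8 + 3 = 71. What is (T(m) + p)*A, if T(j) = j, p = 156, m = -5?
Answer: 82144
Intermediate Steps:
A = 544 (A = -24 + 8*71 = -24 + 568 = 544)
(T(m) + p)*A = (-5 + 156)*544 = 151*544 = 82144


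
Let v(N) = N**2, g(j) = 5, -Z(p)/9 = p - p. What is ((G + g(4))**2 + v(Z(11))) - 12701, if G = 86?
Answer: -4420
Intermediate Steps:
Z(p) = 0 (Z(p) = -9*(p - p) = -9*0 = 0)
((G + g(4))**2 + v(Z(11))) - 12701 = ((86 + 5)**2 + 0**2) - 12701 = (91**2 + 0) - 12701 = (8281 + 0) - 12701 = 8281 - 12701 = -4420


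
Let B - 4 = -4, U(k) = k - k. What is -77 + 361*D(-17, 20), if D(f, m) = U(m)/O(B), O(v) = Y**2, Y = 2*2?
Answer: -77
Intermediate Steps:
Y = 4
U(k) = 0
B = 0 (B = 4 - 4 = 0)
O(v) = 16 (O(v) = 4**2 = 16)
D(f, m) = 0 (D(f, m) = 0/16 = 0*(1/16) = 0)
-77 + 361*D(-17, 20) = -77 + 361*0 = -77 + 0 = -77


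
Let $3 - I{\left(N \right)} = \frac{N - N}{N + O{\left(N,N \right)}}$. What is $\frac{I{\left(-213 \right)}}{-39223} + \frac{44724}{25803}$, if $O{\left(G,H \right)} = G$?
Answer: $\frac{9585421}{5530443} \approx 1.7332$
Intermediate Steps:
$I{\left(N \right)} = 3$ ($I{\left(N \right)} = 3 - \frac{N - N}{N + N} = 3 - \frac{0}{2 N} = 3 - 0 \frac{1}{2 N} = 3 - 0 = 3 + 0 = 3$)
$\frac{I{\left(-213 \right)}}{-39223} + \frac{44724}{25803} = \frac{3}{-39223} + \frac{44724}{25803} = 3 \left(- \frac{1}{39223}\right) + 44724 \cdot \frac{1}{25803} = - \frac{3}{39223} + \frac{14908}{8601} = \frac{9585421}{5530443}$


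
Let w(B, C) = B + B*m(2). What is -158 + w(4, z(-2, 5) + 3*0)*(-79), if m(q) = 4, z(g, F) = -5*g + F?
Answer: -1738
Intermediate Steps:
z(g, F) = F - 5*g
w(B, C) = 5*B (w(B, C) = B + B*4 = B + 4*B = 5*B)
-158 + w(4, z(-2, 5) + 3*0)*(-79) = -158 + (5*4)*(-79) = -158 + 20*(-79) = -158 - 1580 = -1738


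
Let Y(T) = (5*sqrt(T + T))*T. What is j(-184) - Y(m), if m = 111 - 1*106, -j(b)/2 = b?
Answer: 368 - 25*sqrt(10) ≈ 288.94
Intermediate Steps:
j(b) = -2*b
m = 5 (m = 111 - 106 = 5)
Y(T) = 5*sqrt(2)*T**(3/2) (Y(T) = (5*sqrt(2*T))*T = (5*(sqrt(2)*sqrt(T)))*T = (5*sqrt(2)*sqrt(T))*T = 5*sqrt(2)*T**(3/2))
j(-184) - Y(m) = -2*(-184) - 5*sqrt(2)*5**(3/2) = 368 - 5*sqrt(2)*5*sqrt(5) = 368 - 25*sqrt(10)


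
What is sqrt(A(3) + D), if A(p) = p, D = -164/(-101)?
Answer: sqrt(47167)/101 ≈ 2.1503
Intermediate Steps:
D = 164/101 (D = -164*(-1/101) = 164/101 ≈ 1.6238)
sqrt(A(3) + D) = sqrt(3 + 164/101) = sqrt(467/101) = sqrt(47167)/101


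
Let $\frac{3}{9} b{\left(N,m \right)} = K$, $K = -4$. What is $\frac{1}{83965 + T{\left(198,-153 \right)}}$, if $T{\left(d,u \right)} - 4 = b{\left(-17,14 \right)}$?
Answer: $\frac{1}{83957} \approx 1.1911 \cdot 10^{-5}$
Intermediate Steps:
$b{\left(N,m \right)} = -12$ ($b{\left(N,m \right)} = 3 \left(-4\right) = -12$)
$T{\left(d,u \right)} = -8$ ($T{\left(d,u \right)} = 4 - 12 = -8$)
$\frac{1}{83965 + T{\left(198,-153 \right)}} = \frac{1}{83965 - 8} = \frac{1}{83957}$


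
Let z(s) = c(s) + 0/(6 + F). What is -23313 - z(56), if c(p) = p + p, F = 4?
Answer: -23425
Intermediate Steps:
c(p) = 2*p
z(s) = 2*s (z(s) = 2*s + 0/(6 + 4) = 2*s + 0/10 = 2*s + 0*(⅒) = 2*s + 0 = 2*s)
-23313 - z(56) = -23313 - 2*56 = -23313 - 1*112 = -23313 - 112 = -23425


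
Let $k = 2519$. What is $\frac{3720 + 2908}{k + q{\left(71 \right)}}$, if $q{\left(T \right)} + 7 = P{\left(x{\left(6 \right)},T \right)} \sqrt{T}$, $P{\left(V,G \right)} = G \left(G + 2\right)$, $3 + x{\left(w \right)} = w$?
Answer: $- \frac{16649536}{1900997575} + \frac{34352924 \sqrt{71}}{1900997575} \approx 0.14351$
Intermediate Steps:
$x{\left(w \right)} = -3 + w$
$P{\left(V,G \right)} = G \left(2 + G\right)$
$q{\left(T \right)} = -7 + T^{\frac{3}{2}} \left(2 + T\right)$ ($q{\left(T \right)} = -7 + T \left(2 + T\right) \sqrt{T} = -7 + T^{\frac{3}{2}} \left(2 + T\right)$)
$\frac{3720 + 2908}{k + q{\left(71 \right)}} = \frac{3720 + 2908}{2519 - \left(7 - 71^{\frac{3}{2}} \left(2 + 71\right)\right)} = \frac{6628}{2519 - \left(7 - 71 \sqrt{71} \cdot 73\right)} = \frac{6628}{2519 - \left(7 - 5183 \sqrt{71}\right)} = \frac{6628}{2512 + 5183 \sqrt{71}}$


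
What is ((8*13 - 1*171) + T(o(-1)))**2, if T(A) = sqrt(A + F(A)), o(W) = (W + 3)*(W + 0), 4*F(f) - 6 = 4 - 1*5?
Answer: (134 - I*sqrt(3))**2/4 ≈ 4488.3 - 116.05*I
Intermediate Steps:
F(f) = 5/4 (F(f) = 3/2 + (4 - 1*5)/4 = 3/2 + (4 - 5)/4 = 3/2 + (1/4)*(-1) = 3/2 - 1/4 = 5/4)
o(W) = W*(3 + W) (o(W) = (3 + W)*W = W*(3 + W))
T(A) = sqrt(5/4 + A) (T(A) = sqrt(A + 5/4) = sqrt(5/4 + A))
((8*13 - 1*171) + T(o(-1)))**2 = ((8*13 - 1*171) + sqrt(5 + 4*(-(3 - 1)))/2)**2 = ((104 - 171) + sqrt(5 + 4*(-1*2))/2)**2 = (-67 + sqrt(5 + 4*(-2))/2)**2 = (-67 + sqrt(5 - 8)/2)**2 = (-67 + sqrt(-3)/2)**2 = (-67 + (I*sqrt(3))/2)**2 = (-67 + I*sqrt(3)/2)**2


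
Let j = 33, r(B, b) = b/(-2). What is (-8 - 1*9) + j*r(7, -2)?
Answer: 16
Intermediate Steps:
r(B, b) = -b/2 (r(B, b) = b*(-½) = -b/2)
(-8 - 1*9) + j*r(7, -2) = (-8 - 1*9) + 33*(-½*(-2)) = (-8 - 9) + 33*1 = -17 + 33 = 16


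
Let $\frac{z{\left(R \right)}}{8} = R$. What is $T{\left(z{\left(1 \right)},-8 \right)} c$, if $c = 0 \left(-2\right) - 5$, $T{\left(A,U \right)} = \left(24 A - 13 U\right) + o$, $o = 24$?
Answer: $-1600$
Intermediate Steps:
$z{\left(R \right)} = 8 R$
$T{\left(A,U \right)} = 24 - 13 U + 24 A$ ($T{\left(A,U \right)} = \left(24 A - 13 U\right) + 24 = \left(- 13 U + 24 A\right) + 24 = 24 - 13 U + 24 A$)
$c = -5$ ($c = 0 - 5 = -5$)
$T{\left(z{\left(1 \right)},-8 \right)} c = \left(24 - -104 + 24 \cdot 8 \cdot 1\right) \left(-5\right) = \left(24 + 104 + 24 \cdot 8\right) \left(-5\right) = \left(24 + 104 + 192\right) \left(-5\right) = 320 \left(-5\right) = -1600$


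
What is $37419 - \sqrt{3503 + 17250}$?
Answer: $37419 - \sqrt{20753} \approx 37275.0$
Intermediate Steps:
$37419 - \sqrt{3503 + 17250} = 37419 - \sqrt{20753}$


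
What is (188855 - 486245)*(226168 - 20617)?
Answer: -61128811890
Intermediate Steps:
(188855 - 486245)*(226168 - 20617) = -297390*205551 = -61128811890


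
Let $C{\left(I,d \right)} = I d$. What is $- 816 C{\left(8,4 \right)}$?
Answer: $-26112$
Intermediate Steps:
$- 816 C{\left(8,4 \right)} = - 816 \cdot 8 \cdot 4 = \left(-816\right) 32 = -26112$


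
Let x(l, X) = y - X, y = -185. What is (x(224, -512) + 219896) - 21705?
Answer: 198518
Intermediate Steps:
x(l, X) = -185 - X
(x(224, -512) + 219896) - 21705 = ((-185 - 1*(-512)) + 219896) - 21705 = ((-185 + 512) + 219896) - 21705 = (327 + 219896) - 21705 = 220223 - 21705 = 198518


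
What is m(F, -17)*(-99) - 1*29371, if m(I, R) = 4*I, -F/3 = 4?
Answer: -24619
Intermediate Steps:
F = -12 (F = -3*4 = -12)
m(F, -17)*(-99) - 1*29371 = (4*(-12))*(-99) - 1*29371 = -48*(-99) - 29371 = 4752 - 29371 = -24619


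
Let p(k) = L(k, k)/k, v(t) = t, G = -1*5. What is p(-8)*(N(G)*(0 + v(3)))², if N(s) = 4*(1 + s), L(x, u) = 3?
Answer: -864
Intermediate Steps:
G = -5
N(s) = 4 + 4*s
p(k) = 3/k
p(-8)*(N(G)*(0 + v(3)))² = (3/(-8))*((4 + 4*(-5))*(0 + 3))² = (3*(-⅛))*((4 - 20)*3)² = -3*(-16*3)²/8 = -3/8*(-48)² = -3/8*2304 = -864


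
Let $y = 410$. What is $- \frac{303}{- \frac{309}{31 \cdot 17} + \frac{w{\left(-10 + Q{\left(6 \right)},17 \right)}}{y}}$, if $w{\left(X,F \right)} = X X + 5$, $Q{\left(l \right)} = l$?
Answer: $\frac{21823070}{38541} \approx 566.23$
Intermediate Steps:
$w{\left(X,F \right)} = 5 + X^{2}$ ($w{\left(X,F \right)} = X^{2} + 5 = 5 + X^{2}$)
$- \frac{303}{- \frac{309}{31 \cdot 17} + \frac{w{\left(-10 + Q{\left(6 \right)},17 \right)}}{y}} = - \frac{303}{- \frac{309}{31 \cdot 17} + \frac{5 + \left(-10 + 6\right)^{2}}{410}} = - \frac{303}{- \frac{309}{527} + \left(5 + \left(-4\right)^{2}\right) \frac{1}{410}} = - \frac{303}{\left(-309\right) \frac{1}{527} + \left(5 + 16\right) \frac{1}{410}} = - \frac{303}{- \frac{309}{527} + 21 \cdot \frac{1}{410}} = - \frac{303}{- \frac{309}{527} + \frac{21}{410}} = - \frac{303}{- \frac{115623}{216070}} = \left(-303\right) \left(- \frac{216070}{115623}\right) = \frac{21823070}{38541}$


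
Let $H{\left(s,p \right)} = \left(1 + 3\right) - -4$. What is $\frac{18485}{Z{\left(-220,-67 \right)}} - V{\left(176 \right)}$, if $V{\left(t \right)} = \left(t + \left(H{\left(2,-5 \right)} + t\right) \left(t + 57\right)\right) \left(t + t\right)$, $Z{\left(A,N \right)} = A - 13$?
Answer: $- \frac{3530643253}{233} \approx -1.5153 \cdot 10^{7}$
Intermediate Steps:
$Z{\left(A,N \right)} = -13 + A$
$H{\left(s,p \right)} = 8$ ($H{\left(s,p \right)} = 4 + 4 = 8$)
$V{\left(t \right)} = 2 t \left(t + \left(8 + t\right) \left(57 + t\right)\right)$ ($V{\left(t \right)} = \left(t + \left(8 + t\right) \left(t + 57\right)\right) \left(t + t\right) = \left(t + \left(8 + t\right) \left(57 + t\right)\right) 2 t = 2 t \left(t + \left(8 + t\right) \left(57 + t\right)\right)$)
$\frac{18485}{Z{\left(-220,-67 \right)}} - V{\left(176 \right)} = \frac{18485}{-13 - 220} - 2 \cdot 176 \left(456 + 176^{2} + 66 \cdot 176\right) = \frac{18485}{-233} - 2 \cdot 176 \left(456 + 30976 + 11616\right) = 18485 \left(- \frac{1}{233}\right) - 2 \cdot 176 \cdot 43048 = - \frac{18485}{233} - 15152896 = - \frac{3530643253}{233}$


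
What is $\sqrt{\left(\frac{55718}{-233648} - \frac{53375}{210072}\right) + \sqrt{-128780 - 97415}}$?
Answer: $\frac{\sqrt{-289701212230517631 + 588166829379485316 i \sqrt{226195}}}{766920354} \approx 15.413 + 15.429 i$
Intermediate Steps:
$\sqrt{\left(\frac{55718}{-233648} - \frac{53375}{210072}\right) + \sqrt{-128780 - 97415}} = \sqrt{\left(55718 \left(- \frac{1}{233648}\right) - \frac{53375}{210072}\right) + \sqrt{-226195}} = \sqrt{\left(- \frac{27859}{116824} - \frac{53375}{210072}\right) + i \sqrt{226195}} = \sqrt{- \frac{755492303}{1533840708} + i \sqrt{226195}}$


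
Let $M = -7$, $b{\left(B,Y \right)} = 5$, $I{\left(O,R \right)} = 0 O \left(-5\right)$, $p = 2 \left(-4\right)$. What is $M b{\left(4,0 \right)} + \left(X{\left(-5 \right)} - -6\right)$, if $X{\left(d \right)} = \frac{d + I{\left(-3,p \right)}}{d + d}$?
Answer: $- \frac{57}{2} \approx -28.5$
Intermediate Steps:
$p = -8$
$I{\left(O,R \right)} = 0$ ($I{\left(O,R \right)} = 0 \left(-5\right) = 0$)
$X{\left(d \right)} = \frac{1}{2}$ ($X{\left(d \right)} = \frac{d + 0}{d + d} = \frac{d}{2 d} = d \frac{1}{2 d} = \frac{1}{2}$)
$M b{\left(4,0 \right)} + \left(X{\left(-5 \right)} - -6\right) = \left(-7\right) 5 + \left(\frac{1}{2} - -6\right) = -35 + \left(\frac{1}{2} + 6\right) = -35 + \frac{13}{2} = - \frac{57}{2}$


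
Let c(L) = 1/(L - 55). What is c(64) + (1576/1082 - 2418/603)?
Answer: -796727/326223 ≈ -2.4423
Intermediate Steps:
c(L) = 1/(-55 + L)
c(64) + (1576/1082 - 2418/603) = 1/(-55 + 64) + (1576/1082 - 2418/603) = 1/9 + (1576*(1/1082) - 2418*1/603) = 1/9 + (788/541 - 806/201) = 1/9 - 277658/108741 = -796727/326223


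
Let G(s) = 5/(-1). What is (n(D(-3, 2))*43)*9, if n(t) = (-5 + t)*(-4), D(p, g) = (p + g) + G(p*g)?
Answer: 17028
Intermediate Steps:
G(s) = -5 (G(s) = 5*(-1) = -5)
D(p, g) = -5 + g + p (D(p, g) = (p + g) - 5 = (g + p) - 5 = -5 + g + p)
n(t) = 20 - 4*t
(n(D(-3, 2))*43)*9 = ((20 - 4*(-5 + 2 - 3))*43)*9 = ((20 - 4*(-6))*43)*9 = ((20 + 24)*43)*9 = (44*43)*9 = 1892*9 = 17028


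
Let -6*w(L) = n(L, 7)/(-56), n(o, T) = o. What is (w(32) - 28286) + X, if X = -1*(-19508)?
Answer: -184336/21 ≈ -8777.9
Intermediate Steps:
w(L) = L/336 (w(L) = -L/(6*(-56)) = -L*(-1)/(6*56) = -(-1)*L/336 = L/336)
X = 19508
(w(32) - 28286) + X = ((1/336)*32 - 28286) + 19508 = (2/21 - 28286) + 19508 = -594004/21 + 19508 = -184336/21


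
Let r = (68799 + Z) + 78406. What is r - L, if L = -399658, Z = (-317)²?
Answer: 647352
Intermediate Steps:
Z = 100489
r = 247694 (r = (68799 + 100489) + 78406 = 169288 + 78406 = 247694)
r - L = 247694 - 1*(-399658) = 247694 + 399658 = 647352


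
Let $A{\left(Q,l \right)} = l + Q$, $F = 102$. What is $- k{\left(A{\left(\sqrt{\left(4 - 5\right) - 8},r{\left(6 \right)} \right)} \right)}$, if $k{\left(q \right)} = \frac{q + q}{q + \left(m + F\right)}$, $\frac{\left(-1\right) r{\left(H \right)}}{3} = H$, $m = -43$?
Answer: $\frac{729}{845} - \frac{177 i}{845} \approx 0.86272 - 0.20947 i$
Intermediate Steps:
$r{\left(H \right)} = - 3 H$
$A{\left(Q,l \right)} = Q + l$
$k{\left(q \right)} = \frac{2 q}{59 + q}$ ($k{\left(q \right)} = \frac{q + q}{q + \left(-43 + 102\right)} = \frac{2 q}{q + 59} = \frac{2 q}{59 + q}$)
$- k{\left(A{\left(\sqrt{\left(4 - 5\right) - 8},r{\left(6 \right)} \right)} \right)} = - \frac{2 \left(\sqrt{\left(4 - 5\right) - 8} - 18\right)}{59 + \left(\sqrt{\left(4 - 5\right) - 8} - 18\right)} = - \frac{2 \left(\sqrt{-1 - 8} - 18\right)}{59 - \left(18 - \sqrt{-1 - 8}\right)} = - \frac{2 \left(\sqrt{-9} - 18\right)}{59 - \left(18 - \sqrt{-9}\right)} = - \frac{2 \left(3 i - 18\right)}{59 - \left(18 - 3 i\right)} = - \frac{2 \left(-18 + 3 i\right)}{59 - \left(18 - 3 i\right)} = - \frac{2 \left(-18 + 3 i\right)}{41 + 3 i} = - 2 \left(-18 + 3 i\right) \frac{41 - 3 i}{1690} = - \frac{\left(-18 + 3 i\right) \left(41 - 3 i\right)}{845}$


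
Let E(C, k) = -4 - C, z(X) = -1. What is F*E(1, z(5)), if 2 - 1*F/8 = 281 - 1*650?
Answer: -14840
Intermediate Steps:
F = 2968 (F = 16 - 8*(281 - 1*650) = 16 - 8*(281 - 650) = 16 - 8*(-369) = 16 + 2952 = 2968)
F*E(1, z(5)) = 2968*(-4 - 1*1) = 2968*(-4 - 1) = 2968*(-5) = -14840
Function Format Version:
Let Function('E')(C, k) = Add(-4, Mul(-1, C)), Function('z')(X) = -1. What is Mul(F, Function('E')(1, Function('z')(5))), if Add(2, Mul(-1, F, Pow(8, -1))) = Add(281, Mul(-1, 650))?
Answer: -14840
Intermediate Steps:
F = 2968 (F = Add(16, Mul(-8, Add(281, Mul(-1, 650)))) = Add(16, Mul(-8, Add(281, -650))) = Add(16, Mul(-8, -369)) = Add(16, 2952) = 2968)
Mul(F, Function('E')(1, Function('z')(5))) = Mul(2968, Add(-4, Mul(-1, 1))) = Mul(2968, Add(-4, -1)) = Mul(2968, -5) = -14840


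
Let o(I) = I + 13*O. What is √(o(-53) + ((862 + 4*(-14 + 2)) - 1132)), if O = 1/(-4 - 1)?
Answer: 2*I*√2335/5 ≈ 19.329*I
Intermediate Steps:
O = -⅕ (O = 1/(-5) = -⅕ ≈ -0.20000)
o(I) = -13/5 + I (o(I) = I + 13*(-⅕) = I - 13/5 = -13/5 + I)
√(o(-53) + ((862 + 4*(-14 + 2)) - 1132)) = √((-13/5 - 53) + ((862 + 4*(-14 + 2)) - 1132)) = √(-278/5 + ((862 + 4*(-12)) - 1132)) = √(-278/5 + ((862 - 48) - 1132)) = √(-278/5 + (814 - 1132)) = √(-278/5 - 318) = √(-1868/5) = 2*I*√2335/5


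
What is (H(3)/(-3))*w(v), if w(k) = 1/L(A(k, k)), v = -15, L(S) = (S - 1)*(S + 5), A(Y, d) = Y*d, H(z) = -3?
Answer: 1/51520 ≈ 1.9410e-5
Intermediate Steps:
L(S) = (-1 + S)*(5 + S)
w(k) = 1/(-5 + k⁴ + 4*k²) (w(k) = 1/(-5 + (k*k)² + 4*(k*k)) = 1/(-5 + (k²)² + 4*k²) = 1/(-5 + k⁴ + 4*k²))
(H(3)/(-3))*w(v) = (-3/(-3))/(-5 + (-15)⁴ + 4*(-15)²) = (-3*(-⅓))/(-5 + 50625 + 4*225) = 1/(-5 + 50625 + 900) = 1/51520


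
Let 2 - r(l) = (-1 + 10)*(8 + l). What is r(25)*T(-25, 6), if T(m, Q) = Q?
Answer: -1770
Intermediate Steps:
r(l) = -70 - 9*l (r(l) = 2 - (-1 + 10)*(8 + l) = 2 - 9*(8 + l) = 2 - (72 + 9*l) = 2 + (-72 - 9*l) = -70 - 9*l)
r(25)*T(-25, 6) = (-70 - 9*25)*6 = (-70 - 225)*6 = -295*6 = -1770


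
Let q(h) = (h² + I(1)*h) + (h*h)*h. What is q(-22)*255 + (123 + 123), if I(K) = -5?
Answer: -2563524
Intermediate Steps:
q(h) = h² + h³ - 5*h (q(h) = (h² - 5*h) + (h*h)*h = (h² - 5*h) + h²*h = (h² - 5*h) + h³ = h² + h³ - 5*h)
q(-22)*255 + (123 + 123) = -22*(-5 - 22 + (-22)²)*255 + (123 + 123) = -22*(-5 - 22 + 484)*255 + 246 = -22*457*255 + 246 = -10054*255 + 246 = -2563770 + 246 = -2563524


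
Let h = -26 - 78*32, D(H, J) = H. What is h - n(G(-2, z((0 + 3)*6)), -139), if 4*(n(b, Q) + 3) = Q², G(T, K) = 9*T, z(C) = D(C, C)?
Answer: -29397/4 ≈ -7349.3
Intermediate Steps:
z(C) = C
n(b, Q) = -3 + Q²/4
h = -2522 (h = -26 - 2496 = -2522)
h - n(G(-2, z((0 + 3)*6)), -139) = -2522 - (-3 + (¼)*(-139)²) = -2522 - (-3 + (¼)*19321) = -2522 - (-3 + 19321/4) = -2522 - 1*19309/4 = -2522 - 19309/4 = -29397/4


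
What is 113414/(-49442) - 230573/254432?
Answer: -20128070557/6289813472 ≈ -3.2001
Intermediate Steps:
113414/(-49442) - 230573/254432 = 113414*(-1/49442) - 230573*1/254432 = -56707/24721 - 230573/254432 = -20128070557/6289813472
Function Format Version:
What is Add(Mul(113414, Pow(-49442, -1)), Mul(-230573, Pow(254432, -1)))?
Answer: Rational(-20128070557, 6289813472) ≈ -3.2001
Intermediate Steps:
Add(Mul(113414, Pow(-49442, -1)), Mul(-230573, Pow(254432, -1))) = Add(Mul(113414, Rational(-1, 49442)), Mul(-230573, Rational(1, 254432))) = Add(Rational(-56707, 24721), Rational(-230573, 254432)) = Rational(-20128070557, 6289813472)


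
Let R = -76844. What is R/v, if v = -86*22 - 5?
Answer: 76844/1897 ≈ 40.508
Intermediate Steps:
v = -1897 (v = -1892 - 5 = -1897)
R/v = -76844/(-1897) = -76844*(-1/1897) = 76844/1897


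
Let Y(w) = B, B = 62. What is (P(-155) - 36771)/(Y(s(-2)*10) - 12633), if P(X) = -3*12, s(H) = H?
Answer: 36807/12571 ≈ 2.9279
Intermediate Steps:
P(X) = -36
Y(w) = 62
(P(-155) - 36771)/(Y(s(-2)*10) - 12633) = (-36 - 36771)/(62 - 12633) = -36807/(-12571) = -36807*(-1/12571) = 36807/12571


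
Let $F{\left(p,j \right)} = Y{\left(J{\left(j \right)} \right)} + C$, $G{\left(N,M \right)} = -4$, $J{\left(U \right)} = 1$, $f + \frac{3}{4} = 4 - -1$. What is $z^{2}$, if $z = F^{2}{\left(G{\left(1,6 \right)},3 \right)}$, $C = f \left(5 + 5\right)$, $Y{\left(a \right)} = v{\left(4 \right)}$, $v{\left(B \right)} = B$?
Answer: $\frac{74805201}{16} \approx 4.6753 \cdot 10^{6}$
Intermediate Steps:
$f = \frac{17}{4}$ ($f = - \frac{3}{4} + \left(4 - -1\right) = - \frac{3}{4} + \left(4 + 1\right) = - \frac{3}{4} + 5 = \frac{17}{4} \approx 4.25$)
$Y{\left(a \right)} = 4$
$C = \frac{85}{2}$ ($C = \frac{17 \left(5 + 5\right)}{4} = \frac{17}{4} \cdot 10 = \frac{85}{2} \approx 42.5$)
$F{\left(p,j \right)} = \frac{93}{2}$ ($F{\left(p,j \right)} = 4 + \frac{85}{2} = \frac{93}{2}$)
$z = \frac{8649}{4}$ ($z = \left(\frac{93}{2}\right)^{2} = \frac{8649}{4} \approx 2162.3$)
$z^{2} = \left(\frac{8649}{4}\right)^{2} = \frac{74805201}{16}$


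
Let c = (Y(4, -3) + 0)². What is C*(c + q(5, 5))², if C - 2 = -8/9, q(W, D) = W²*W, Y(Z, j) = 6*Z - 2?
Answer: 412090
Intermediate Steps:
Y(Z, j) = -2 + 6*Z
c = 484 (c = ((-2 + 6*4) + 0)² = ((-2 + 24) + 0)² = (22 + 0)² = 22² = 484)
q(W, D) = W³
C = 10/9 (C = 2 - 8/9 = 10/9 ≈ 1.1111)
C*(c + q(5, 5))² = 10*(484 + 5³)²/9 = 10*(484 + 125)²/9 = (10/9)*609² = (10/9)*370881 = 412090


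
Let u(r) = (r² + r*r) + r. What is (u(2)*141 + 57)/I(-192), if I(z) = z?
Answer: -489/64 ≈ -7.6406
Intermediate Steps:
u(r) = r + 2*r² (u(r) = (r² + r²) + r = 2*r² + r = r + 2*r²)
(u(2)*141 + 57)/I(-192) = ((2*(1 + 2*2))*141 + 57)/(-192) = ((2*(1 + 4))*141 + 57)*(-1/192) = ((2*5)*141 + 57)*(-1/192) = (10*141 + 57)*(-1/192) = (1410 + 57)*(-1/192) = 1467*(-1/192) = -489/64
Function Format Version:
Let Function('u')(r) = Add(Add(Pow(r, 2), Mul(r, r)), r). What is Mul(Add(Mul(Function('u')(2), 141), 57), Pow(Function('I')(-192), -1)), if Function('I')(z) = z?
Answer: Rational(-489, 64) ≈ -7.6406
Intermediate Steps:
Function('u')(r) = Add(r, Mul(2, Pow(r, 2))) (Function('u')(r) = Add(Add(Pow(r, 2), Pow(r, 2)), r) = Add(Mul(2, Pow(r, 2)), r) = Add(r, Mul(2, Pow(r, 2))))
Mul(Add(Mul(Function('u')(2), 141), 57), Pow(Function('I')(-192), -1)) = Mul(Add(Mul(Mul(2, Add(1, Mul(2, 2))), 141), 57), Pow(-192, -1)) = Mul(Add(Mul(Mul(2, Add(1, 4)), 141), 57), Rational(-1, 192)) = Mul(Add(Mul(Mul(2, 5), 141), 57), Rational(-1, 192)) = Mul(Add(Mul(10, 141), 57), Rational(-1, 192)) = Mul(Add(1410, 57), Rational(-1, 192)) = Mul(1467, Rational(-1, 192)) = Rational(-489, 64)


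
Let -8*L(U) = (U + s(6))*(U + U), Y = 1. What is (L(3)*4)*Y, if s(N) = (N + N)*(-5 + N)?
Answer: -45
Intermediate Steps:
s(N) = 2*N*(-5 + N) (s(N) = (2*N)*(-5 + N) = 2*N*(-5 + N))
L(U) = -U*(12 + U)/4 (L(U) = -(U + 2*6*(-5 + 6))*(U + U)/8 = -(U + 2*6*1)*2*U/8 = -(U + 12)*2*U/8 = -(12 + U)*2*U/8 = -U*(12 + U)/4)
(L(3)*4)*Y = (-¼*3*(12 + 3)*4)*1 = (-¼*3*15*4)*1 = -45/4*4*1 = -45*1 = -45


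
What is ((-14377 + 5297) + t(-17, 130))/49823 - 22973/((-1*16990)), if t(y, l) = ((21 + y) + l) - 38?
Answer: 991945619/846492770 ≈ 1.1718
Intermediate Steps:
t(y, l) = -17 + l + y (t(y, l) = (21 + l + y) - 38 = -17 + l + y)
((-14377 + 5297) + t(-17, 130))/49823 - 22973/((-1*16990)) = ((-14377 + 5297) + (-17 + 130 - 17))/49823 - 22973/((-1*16990)) = (-9080 + 96)*(1/49823) - 22973/(-16990) = -8984*1/49823 - 22973*(-1/16990) = -8984/49823 + 22973/16990 = 991945619/846492770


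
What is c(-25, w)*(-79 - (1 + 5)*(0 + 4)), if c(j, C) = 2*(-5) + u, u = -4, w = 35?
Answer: 1442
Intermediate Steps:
c(j, C) = -14 (c(j, C) = 2*(-5) - 4 = -10 - 4 = -14)
c(-25, w)*(-79 - (1 + 5)*(0 + 4)) = -14*(-79 - (1 + 5)*(0 + 4)) = -14*(-79 - 6*4) = -14*(-79 - 1*24) = -14*(-79 - 24) = -14*(-103) = 1442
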